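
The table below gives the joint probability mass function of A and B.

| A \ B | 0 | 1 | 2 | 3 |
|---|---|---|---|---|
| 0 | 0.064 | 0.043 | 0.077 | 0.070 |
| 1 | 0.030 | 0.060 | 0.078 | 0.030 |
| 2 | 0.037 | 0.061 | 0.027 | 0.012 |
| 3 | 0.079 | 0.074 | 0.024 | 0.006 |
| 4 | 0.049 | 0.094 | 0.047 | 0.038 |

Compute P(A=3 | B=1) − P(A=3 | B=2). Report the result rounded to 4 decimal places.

0.1280

P(B=1) = 0.043 + 0.060 + 0.061 + 0.074 + 0.094 = 0.332; P(A=3 | B=1) = 0.074/0.332 = 0.22289.
P(B=2) = 0.077 + 0.078 + 0.027 + 0.024 + 0.047 = 0.253; P(A=3 | B=2) = 0.024/0.253 = 0.09486.
Difference = 0.1280.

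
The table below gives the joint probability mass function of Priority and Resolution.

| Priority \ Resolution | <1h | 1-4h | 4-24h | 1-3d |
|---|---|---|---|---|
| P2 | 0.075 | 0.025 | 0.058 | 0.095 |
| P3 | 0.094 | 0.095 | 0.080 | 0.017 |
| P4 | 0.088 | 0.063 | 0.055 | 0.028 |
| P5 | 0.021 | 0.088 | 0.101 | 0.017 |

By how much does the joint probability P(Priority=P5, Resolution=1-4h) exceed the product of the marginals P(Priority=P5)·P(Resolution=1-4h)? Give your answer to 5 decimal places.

0.02648

P(Priority=P5) = 0.021 + 0.088 + 0.101 + 0.017 = 0.227.
P(Resolution=1-4h) = 0.025 + 0.095 + 0.063 + 0.088 = 0.271.
P(Priority=P5, Resolution=1-4h) − P(Priority=P5)P(Resolution=1-4h) = 0.088 − 0.227×0.271 = 0.02648.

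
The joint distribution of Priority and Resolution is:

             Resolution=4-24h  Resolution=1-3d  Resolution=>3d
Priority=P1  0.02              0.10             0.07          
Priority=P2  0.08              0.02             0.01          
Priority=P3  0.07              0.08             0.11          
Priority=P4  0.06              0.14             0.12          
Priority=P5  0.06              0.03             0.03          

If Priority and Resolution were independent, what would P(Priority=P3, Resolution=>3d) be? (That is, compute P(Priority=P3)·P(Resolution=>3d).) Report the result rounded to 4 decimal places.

0.0884

P(Priority=P3) = 0.07 + 0.08 + 0.11 = 0.26.
P(Resolution=>3d) = 0.07 + 0.01 + 0.11 + 0.12 + 0.03 = 0.34.
Product: 0.26 × 0.34 = 0.0884.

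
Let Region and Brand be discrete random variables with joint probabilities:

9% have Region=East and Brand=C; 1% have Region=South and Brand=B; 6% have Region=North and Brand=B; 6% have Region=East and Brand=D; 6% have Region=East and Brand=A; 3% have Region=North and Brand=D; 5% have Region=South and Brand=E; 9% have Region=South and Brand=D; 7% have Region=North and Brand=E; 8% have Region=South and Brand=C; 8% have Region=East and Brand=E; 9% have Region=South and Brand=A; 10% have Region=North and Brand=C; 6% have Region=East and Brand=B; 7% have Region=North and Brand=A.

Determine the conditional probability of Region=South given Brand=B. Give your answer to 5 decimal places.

0.07692

P(Brand=B) = 0.06 + 0.01 + 0.06 = 0.13.
P(Region=South | Brand=B) = 0.01/0.13 = 0.07692.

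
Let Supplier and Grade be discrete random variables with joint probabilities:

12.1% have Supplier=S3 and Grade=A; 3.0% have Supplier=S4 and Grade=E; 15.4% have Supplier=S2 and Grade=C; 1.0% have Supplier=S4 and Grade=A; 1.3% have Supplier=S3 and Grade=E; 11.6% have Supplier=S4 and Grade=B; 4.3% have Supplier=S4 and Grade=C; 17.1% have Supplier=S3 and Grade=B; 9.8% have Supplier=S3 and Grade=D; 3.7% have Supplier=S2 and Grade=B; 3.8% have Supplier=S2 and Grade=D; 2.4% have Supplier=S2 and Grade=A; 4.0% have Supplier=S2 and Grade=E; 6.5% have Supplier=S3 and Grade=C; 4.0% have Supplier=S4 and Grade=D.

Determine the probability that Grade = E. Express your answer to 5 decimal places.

P(Grade=E) = 0.040 + 0.013 + 0.030 = 0.083.

0.08300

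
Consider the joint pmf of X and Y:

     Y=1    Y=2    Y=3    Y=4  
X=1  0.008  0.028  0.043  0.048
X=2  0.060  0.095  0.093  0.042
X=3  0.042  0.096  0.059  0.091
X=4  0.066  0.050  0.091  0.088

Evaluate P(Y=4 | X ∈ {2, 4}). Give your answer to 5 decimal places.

P(X=2) = 0.060 + 0.095 + 0.093 + 0.042 = 0.290.
P(X=4) = 0.066 + 0.050 + 0.091 + 0.088 = 0.295.
P(X ∈ {2, 4}) = 0.290 + 0.295 = 0.585; P(Y=4, X ∈ {2, 4}) = 0.042 + 0.088 = 0.130.
P(Y=4 | X ∈ {2, 4}) = 0.130/0.585 = 0.22222.

0.22222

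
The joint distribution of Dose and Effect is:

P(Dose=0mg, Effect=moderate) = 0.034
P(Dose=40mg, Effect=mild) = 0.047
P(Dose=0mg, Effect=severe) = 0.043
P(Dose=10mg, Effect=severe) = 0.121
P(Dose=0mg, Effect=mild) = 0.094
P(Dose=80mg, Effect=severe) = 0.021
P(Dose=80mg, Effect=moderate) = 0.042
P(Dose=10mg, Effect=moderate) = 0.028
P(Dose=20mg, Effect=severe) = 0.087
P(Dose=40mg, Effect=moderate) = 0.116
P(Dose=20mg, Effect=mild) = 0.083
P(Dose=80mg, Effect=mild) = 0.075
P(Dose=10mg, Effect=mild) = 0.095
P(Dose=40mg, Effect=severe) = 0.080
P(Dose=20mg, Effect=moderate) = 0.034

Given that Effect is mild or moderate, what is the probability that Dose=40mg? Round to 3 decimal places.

P(Effect=mild) = 0.094 + 0.095 + 0.083 + 0.047 + 0.075 = 0.394.
P(Effect=moderate) = 0.034 + 0.028 + 0.034 + 0.116 + 0.042 = 0.254.
P(Effect ∈ {mild, moderate}) = 0.394 + 0.254 = 0.648; P(Dose=40mg, Effect ∈ {mild, moderate}) = 0.047 + 0.116 = 0.163.
P(Dose=40mg | Effect ∈ {mild, moderate}) = 0.163/0.648 = 0.252.

0.252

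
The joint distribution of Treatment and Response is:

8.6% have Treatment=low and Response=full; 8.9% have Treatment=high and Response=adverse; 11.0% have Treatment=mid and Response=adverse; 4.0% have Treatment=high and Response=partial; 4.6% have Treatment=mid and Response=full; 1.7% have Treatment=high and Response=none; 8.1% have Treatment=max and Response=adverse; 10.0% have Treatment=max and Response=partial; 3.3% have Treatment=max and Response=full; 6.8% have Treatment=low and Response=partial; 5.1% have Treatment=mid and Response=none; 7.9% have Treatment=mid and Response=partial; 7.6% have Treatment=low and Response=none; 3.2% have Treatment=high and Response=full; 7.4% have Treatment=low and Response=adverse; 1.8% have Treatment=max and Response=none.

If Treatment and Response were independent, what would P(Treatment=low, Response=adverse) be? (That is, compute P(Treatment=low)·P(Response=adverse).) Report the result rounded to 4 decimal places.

P(Treatment=low) = 0.076 + 0.068 + 0.086 + 0.074 = 0.304.
P(Response=adverse) = 0.074 + 0.110 + 0.089 + 0.081 = 0.354.
Product: 0.304 × 0.354 = 0.1076.

0.1076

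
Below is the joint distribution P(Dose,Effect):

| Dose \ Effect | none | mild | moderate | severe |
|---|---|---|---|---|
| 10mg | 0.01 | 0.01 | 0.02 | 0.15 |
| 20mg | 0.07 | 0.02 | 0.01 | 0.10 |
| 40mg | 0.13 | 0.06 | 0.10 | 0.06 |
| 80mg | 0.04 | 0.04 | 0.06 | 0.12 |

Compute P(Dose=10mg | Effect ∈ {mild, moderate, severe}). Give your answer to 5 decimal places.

P(Effect=mild) = 0.01 + 0.02 + 0.06 + 0.04 = 0.13.
P(Effect=moderate) = 0.02 + 0.01 + 0.10 + 0.06 = 0.19.
P(Effect=severe) = 0.15 + 0.10 + 0.06 + 0.12 = 0.43.
P(Effect ∈ {mild, moderate, severe}) = 0.13 + 0.19 + 0.43 = 0.75; P(Dose=10mg, Effect ∈ {mild, moderate, severe}) = 0.01 + 0.02 + 0.15 = 0.18.
P(Dose=10mg | Effect ∈ {mild, moderate, severe}) = 0.18/0.75 = 0.24000.

0.24000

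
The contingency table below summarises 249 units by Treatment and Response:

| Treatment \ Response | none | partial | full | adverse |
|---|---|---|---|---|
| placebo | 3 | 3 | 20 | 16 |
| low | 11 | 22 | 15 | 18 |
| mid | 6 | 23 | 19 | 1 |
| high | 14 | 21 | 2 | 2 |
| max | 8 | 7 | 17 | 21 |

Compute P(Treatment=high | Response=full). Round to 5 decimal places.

0.02740

Total with Response=full: 20 + 15 + 19 + 2 + 17 = 73.
P(Treatment=high | Response=full) = 2/73 = 0.02740.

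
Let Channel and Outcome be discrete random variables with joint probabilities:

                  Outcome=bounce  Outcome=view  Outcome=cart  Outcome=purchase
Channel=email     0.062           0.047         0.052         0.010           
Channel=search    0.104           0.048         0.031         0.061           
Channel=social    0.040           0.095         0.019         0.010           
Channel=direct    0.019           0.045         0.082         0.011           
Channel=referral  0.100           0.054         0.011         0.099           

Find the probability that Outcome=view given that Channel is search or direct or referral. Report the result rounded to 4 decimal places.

P(Channel=search) = 0.104 + 0.048 + 0.031 + 0.061 = 0.244.
P(Channel=direct) = 0.019 + 0.045 + 0.082 + 0.011 = 0.157.
P(Channel=referral) = 0.100 + 0.054 + 0.011 + 0.099 = 0.264.
P(Channel ∈ {search, direct, referral}) = 0.244 + 0.157 + 0.264 = 0.665; P(Outcome=view, Channel ∈ {search, direct, referral}) = 0.048 + 0.045 + 0.054 = 0.147.
P(Outcome=view | Channel ∈ {search, direct, referral}) = 0.147/0.665 = 0.2211.

0.2211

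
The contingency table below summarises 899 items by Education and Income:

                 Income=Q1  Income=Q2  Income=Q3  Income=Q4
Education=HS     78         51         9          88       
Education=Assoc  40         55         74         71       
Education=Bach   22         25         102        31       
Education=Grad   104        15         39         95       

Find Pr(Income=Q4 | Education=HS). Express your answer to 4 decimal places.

Total with Education=HS: 78 + 51 + 9 + 88 = 226.
P(Income=Q4 | Education=HS) = 88/226 = 0.3894.

0.3894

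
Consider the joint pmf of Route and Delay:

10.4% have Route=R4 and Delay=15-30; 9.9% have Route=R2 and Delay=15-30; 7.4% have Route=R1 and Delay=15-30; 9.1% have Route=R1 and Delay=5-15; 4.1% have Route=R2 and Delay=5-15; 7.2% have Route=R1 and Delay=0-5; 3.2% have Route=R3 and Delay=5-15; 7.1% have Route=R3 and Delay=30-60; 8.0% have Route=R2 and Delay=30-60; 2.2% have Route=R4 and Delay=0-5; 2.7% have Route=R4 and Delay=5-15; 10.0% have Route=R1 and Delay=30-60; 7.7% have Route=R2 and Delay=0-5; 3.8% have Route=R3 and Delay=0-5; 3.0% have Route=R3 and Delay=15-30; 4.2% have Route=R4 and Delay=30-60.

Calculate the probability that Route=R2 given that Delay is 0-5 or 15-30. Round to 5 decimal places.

0.34109

P(Delay=0-5) = 0.072 + 0.077 + 0.038 + 0.022 = 0.209.
P(Delay=15-30) = 0.074 + 0.099 + 0.030 + 0.104 = 0.307.
P(Delay ∈ {0-5, 15-30}) = 0.209 + 0.307 = 0.516; P(Route=R2, Delay ∈ {0-5, 15-30}) = 0.077 + 0.099 = 0.176.
P(Route=R2 | Delay ∈ {0-5, 15-30}) = 0.176/0.516 = 0.34109.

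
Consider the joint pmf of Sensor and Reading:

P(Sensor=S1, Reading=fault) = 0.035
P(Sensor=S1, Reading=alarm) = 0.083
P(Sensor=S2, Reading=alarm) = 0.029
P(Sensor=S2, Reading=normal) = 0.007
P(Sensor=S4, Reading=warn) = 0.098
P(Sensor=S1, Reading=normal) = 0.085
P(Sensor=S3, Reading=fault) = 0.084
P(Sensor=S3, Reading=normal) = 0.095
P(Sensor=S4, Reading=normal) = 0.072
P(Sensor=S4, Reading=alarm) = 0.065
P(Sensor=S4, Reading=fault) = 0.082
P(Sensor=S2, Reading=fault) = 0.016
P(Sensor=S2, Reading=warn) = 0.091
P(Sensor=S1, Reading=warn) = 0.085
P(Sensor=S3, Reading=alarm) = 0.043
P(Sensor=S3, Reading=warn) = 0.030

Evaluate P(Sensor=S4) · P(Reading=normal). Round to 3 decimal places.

0.082

P(Sensor=S4) = 0.072 + 0.098 + 0.065 + 0.082 = 0.317.
P(Reading=normal) = 0.085 + 0.007 + 0.095 + 0.072 = 0.259.
Product: 0.317 × 0.259 = 0.082.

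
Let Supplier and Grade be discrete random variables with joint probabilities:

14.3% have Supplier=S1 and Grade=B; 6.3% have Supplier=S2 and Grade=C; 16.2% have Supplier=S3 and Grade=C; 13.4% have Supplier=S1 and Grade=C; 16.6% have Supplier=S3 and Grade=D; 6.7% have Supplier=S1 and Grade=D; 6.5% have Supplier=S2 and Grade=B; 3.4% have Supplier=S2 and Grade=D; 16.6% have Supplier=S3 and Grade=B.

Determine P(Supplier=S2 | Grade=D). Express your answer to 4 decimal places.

P(Grade=D) = 0.067 + 0.034 + 0.166 = 0.267.
P(Supplier=S2 | Grade=D) = 0.034/0.267 = 0.1273.

0.1273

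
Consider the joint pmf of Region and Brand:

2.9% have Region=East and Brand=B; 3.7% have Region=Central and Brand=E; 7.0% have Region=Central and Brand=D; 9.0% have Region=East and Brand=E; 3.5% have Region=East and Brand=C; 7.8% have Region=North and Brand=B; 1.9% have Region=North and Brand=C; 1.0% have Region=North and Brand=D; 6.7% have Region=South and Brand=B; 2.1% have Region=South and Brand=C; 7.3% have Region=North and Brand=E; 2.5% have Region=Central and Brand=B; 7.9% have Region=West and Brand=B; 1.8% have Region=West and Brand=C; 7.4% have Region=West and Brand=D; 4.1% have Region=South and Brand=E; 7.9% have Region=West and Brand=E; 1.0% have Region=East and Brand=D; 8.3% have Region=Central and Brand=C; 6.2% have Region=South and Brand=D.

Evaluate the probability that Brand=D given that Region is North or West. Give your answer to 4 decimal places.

0.1953

P(Region=North) = 0.078 + 0.019 + 0.010 + 0.073 = 0.180.
P(Region=West) = 0.079 + 0.018 + 0.074 + 0.079 = 0.250.
P(Region ∈ {North, West}) = 0.180 + 0.250 = 0.430; P(Brand=D, Region ∈ {North, West}) = 0.010 + 0.074 = 0.084.
P(Brand=D | Region ∈ {North, West}) = 0.084/0.430 = 0.1953.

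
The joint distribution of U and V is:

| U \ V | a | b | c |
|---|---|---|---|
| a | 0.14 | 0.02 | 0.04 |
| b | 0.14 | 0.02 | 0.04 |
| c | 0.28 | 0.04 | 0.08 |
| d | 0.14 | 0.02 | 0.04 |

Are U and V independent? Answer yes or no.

Every cell satisfies P(U,V) = P(U)·P(V). For instance P(U=d) = 0.20, P(V=b) = 0.10, and 0.20×0.10 = 0.02 matches the joint entry. So U and V are independent.

yes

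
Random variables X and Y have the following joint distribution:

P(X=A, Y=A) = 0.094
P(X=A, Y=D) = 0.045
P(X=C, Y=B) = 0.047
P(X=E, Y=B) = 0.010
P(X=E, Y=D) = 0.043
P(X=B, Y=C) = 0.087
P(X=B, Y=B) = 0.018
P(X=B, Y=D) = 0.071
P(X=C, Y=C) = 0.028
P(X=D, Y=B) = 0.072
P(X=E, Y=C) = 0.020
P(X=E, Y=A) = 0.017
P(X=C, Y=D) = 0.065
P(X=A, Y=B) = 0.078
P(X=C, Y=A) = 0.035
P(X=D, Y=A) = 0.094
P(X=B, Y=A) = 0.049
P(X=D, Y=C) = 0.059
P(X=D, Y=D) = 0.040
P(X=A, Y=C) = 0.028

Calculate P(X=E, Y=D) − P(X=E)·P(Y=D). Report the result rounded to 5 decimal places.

P(X=E) = 0.017 + 0.010 + 0.020 + 0.043 = 0.090.
P(Y=D) = 0.045 + 0.071 + 0.065 + 0.040 + 0.043 = 0.264.
P(X=E, Y=D) − P(X=E)P(Y=D) = 0.043 − 0.090×0.264 = 0.01924.

0.01924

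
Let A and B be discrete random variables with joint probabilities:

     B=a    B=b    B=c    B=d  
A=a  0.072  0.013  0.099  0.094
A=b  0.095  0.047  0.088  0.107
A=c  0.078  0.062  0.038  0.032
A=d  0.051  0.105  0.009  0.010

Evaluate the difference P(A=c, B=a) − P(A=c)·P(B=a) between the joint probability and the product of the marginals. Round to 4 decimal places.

0.0158

P(A=c) = 0.078 + 0.062 + 0.038 + 0.032 = 0.210.
P(B=a) = 0.072 + 0.095 + 0.078 + 0.051 = 0.296.
P(A=c, B=a) − P(A=c)P(B=a) = 0.078 − 0.210×0.296 = 0.0158.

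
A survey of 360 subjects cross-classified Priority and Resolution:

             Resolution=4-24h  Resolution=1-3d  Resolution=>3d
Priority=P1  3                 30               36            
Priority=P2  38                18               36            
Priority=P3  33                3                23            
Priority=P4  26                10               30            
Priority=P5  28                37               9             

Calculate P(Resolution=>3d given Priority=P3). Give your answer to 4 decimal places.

0.3898

Total with Priority=P3: 33 + 3 + 23 = 59.
P(Resolution=>3d | Priority=P3) = 23/59 = 0.3898.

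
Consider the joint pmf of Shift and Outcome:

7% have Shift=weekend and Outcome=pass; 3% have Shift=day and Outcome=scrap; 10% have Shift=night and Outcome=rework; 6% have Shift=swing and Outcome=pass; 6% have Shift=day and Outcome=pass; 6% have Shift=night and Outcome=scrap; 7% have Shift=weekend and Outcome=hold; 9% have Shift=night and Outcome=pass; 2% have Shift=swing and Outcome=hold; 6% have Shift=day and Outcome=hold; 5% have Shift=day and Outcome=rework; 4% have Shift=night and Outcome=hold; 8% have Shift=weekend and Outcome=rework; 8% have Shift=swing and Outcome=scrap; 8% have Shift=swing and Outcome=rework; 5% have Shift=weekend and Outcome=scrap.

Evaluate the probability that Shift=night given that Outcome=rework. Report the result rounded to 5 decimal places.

P(Outcome=rework) = 0.05 + 0.08 + 0.10 + 0.08 = 0.31.
P(Shift=night | Outcome=rework) = 0.10/0.31 = 0.32258.

0.32258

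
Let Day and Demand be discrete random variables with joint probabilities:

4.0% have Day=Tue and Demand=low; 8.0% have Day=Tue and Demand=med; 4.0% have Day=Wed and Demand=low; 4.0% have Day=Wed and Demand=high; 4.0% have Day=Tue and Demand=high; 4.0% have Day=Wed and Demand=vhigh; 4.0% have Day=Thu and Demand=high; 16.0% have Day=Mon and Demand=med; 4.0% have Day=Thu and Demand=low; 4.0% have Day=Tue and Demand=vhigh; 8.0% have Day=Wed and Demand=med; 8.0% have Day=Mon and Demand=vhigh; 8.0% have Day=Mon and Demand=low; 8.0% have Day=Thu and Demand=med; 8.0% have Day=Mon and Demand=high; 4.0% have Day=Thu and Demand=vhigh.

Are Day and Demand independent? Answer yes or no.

yes

Every cell satisfies P(Day,Demand) = P(Day)·P(Demand). For instance P(Day=Tue) = 0.200, P(Demand=high) = 0.200, and 0.200×0.200 = 0.040 matches the joint entry. So Day and Demand are independent.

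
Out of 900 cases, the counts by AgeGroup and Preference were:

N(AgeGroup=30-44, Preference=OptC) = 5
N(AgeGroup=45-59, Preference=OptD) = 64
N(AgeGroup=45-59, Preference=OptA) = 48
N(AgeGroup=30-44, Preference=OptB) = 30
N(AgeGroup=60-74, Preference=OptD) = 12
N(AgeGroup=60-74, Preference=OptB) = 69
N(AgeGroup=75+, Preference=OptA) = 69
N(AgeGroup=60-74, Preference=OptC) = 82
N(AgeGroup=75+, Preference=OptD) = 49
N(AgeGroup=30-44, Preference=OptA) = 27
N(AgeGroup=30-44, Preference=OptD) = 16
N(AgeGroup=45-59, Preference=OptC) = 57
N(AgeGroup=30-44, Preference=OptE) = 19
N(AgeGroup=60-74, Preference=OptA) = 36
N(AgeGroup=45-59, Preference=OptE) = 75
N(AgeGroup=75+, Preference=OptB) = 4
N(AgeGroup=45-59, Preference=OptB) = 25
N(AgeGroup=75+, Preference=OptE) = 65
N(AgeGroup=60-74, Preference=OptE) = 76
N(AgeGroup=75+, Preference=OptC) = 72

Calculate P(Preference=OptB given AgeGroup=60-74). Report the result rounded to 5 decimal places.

Total with AgeGroup=60-74: 36 + 69 + 82 + 12 + 76 = 275.
P(Preference=OptB | AgeGroup=60-74) = 69/275 = 0.25091.

0.25091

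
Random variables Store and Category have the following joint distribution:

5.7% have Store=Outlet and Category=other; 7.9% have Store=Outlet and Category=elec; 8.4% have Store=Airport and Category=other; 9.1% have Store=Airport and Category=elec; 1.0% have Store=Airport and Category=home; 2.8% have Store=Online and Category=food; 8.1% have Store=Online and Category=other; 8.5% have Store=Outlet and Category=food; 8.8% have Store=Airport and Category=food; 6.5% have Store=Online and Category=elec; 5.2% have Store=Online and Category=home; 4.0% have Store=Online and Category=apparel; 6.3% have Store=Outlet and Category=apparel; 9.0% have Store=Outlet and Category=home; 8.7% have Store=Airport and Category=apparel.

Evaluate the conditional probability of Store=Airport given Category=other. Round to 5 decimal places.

P(Category=other) = 0.084 + 0.057 + 0.081 = 0.222.
P(Store=Airport | Category=other) = 0.084/0.222 = 0.37838.

0.37838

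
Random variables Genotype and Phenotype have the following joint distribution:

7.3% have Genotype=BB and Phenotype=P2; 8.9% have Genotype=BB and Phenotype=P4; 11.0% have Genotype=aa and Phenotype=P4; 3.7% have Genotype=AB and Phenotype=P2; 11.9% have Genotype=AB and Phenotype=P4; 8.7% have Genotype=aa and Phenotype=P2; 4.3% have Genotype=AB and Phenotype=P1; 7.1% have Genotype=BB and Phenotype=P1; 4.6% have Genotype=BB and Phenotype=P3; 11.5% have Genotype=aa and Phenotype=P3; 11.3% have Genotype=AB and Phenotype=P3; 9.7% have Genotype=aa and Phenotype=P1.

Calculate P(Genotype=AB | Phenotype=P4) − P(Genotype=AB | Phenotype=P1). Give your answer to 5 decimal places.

P(Phenotype=P4) = 0.110 + 0.119 + 0.089 = 0.318; P(Genotype=AB | Phenotype=P4) = 0.119/0.318 = 0.374214.
P(Phenotype=P1) = 0.097 + 0.043 + 0.071 = 0.211; P(Genotype=AB | Phenotype=P1) = 0.043/0.211 = 0.203791.
Difference = 0.17042.

0.17042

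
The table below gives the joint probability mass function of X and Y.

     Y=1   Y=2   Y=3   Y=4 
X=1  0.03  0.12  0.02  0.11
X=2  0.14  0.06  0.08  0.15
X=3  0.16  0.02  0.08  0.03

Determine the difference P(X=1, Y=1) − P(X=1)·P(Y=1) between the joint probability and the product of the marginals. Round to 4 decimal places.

P(X=1) = 0.03 + 0.12 + 0.02 + 0.11 = 0.28.
P(Y=1) = 0.03 + 0.14 + 0.16 = 0.33.
P(X=1, Y=1) − P(X=1)P(Y=1) = 0.03 − 0.28×0.33 = -0.0624.

-0.0624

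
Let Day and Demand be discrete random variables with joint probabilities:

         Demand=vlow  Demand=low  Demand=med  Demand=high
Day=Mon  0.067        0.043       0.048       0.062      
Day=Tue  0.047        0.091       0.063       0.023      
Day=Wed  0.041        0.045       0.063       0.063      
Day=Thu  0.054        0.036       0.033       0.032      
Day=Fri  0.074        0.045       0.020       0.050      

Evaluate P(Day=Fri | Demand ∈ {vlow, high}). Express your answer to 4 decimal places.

P(Demand=vlow) = 0.067 + 0.047 + 0.041 + 0.054 + 0.074 = 0.283.
P(Demand=high) = 0.062 + 0.023 + 0.063 + 0.032 + 0.050 = 0.230.
P(Demand ∈ {vlow, high}) = 0.283 + 0.230 = 0.513; P(Day=Fri, Demand ∈ {vlow, high}) = 0.074 + 0.050 = 0.124.
P(Day=Fri | Demand ∈ {vlow, high}) = 0.124/0.513 = 0.2417.

0.2417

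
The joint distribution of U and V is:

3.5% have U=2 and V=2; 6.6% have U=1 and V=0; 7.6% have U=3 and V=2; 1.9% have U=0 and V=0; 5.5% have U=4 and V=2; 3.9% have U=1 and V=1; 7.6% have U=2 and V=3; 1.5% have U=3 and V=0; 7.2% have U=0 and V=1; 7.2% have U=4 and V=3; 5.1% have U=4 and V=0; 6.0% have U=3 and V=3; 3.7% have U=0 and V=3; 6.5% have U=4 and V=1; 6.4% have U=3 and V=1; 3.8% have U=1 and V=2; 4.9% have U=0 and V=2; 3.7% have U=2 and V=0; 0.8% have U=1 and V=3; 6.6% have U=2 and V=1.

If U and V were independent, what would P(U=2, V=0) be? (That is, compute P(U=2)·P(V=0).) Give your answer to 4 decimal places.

0.0402

P(U=2) = 0.037 + 0.066 + 0.035 + 0.076 = 0.214.
P(V=0) = 0.019 + 0.066 + 0.037 + 0.015 + 0.051 = 0.188.
Product: 0.214 × 0.188 = 0.0402.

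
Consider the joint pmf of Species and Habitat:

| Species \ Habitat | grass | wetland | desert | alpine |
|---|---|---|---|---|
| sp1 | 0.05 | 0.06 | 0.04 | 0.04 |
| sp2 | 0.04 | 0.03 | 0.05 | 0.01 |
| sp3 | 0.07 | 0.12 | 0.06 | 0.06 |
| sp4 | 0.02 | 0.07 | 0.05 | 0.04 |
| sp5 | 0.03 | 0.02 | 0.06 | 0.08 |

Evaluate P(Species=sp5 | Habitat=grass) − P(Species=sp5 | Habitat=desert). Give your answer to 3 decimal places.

-0.088

P(Habitat=grass) = 0.05 + 0.04 + 0.07 + 0.02 + 0.03 = 0.21; P(Species=sp5 | Habitat=grass) = 0.03/0.21 = 0.1429.
P(Habitat=desert) = 0.04 + 0.05 + 0.06 + 0.05 + 0.06 = 0.26; P(Species=sp5 | Habitat=desert) = 0.06/0.26 = 0.2308.
Difference = -0.088.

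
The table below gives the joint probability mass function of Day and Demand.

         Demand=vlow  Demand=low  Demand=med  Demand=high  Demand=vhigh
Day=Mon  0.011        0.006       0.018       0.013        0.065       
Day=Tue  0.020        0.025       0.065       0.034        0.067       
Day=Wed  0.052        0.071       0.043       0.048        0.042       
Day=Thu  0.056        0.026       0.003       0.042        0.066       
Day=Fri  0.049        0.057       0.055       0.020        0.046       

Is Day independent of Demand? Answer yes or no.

no

P(Day=Mon) = 0.113 and P(Demand=vhigh) = 0.286, so their product is 0.03232, but P(Day=Mon, Demand=vhigh) = 0.065. Since these differ, Day and Demand are not independent.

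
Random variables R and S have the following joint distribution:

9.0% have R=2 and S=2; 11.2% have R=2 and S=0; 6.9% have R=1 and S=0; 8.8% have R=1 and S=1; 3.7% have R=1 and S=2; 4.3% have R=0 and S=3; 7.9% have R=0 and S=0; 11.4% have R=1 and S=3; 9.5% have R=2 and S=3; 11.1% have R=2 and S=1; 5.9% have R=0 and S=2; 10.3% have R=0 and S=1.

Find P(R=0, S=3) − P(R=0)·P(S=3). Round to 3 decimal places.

-0.029

P(R=0) = 0.079 + 0.103 + 0.059 + 0.043 = 0.284.
P(S=3) = 0.043 + 0.114 + 0.095 = 0.252.
P(R=0, S=3) − P(R=0)P(S=3) = 0.043 − 0.284×0.252 = -0.029.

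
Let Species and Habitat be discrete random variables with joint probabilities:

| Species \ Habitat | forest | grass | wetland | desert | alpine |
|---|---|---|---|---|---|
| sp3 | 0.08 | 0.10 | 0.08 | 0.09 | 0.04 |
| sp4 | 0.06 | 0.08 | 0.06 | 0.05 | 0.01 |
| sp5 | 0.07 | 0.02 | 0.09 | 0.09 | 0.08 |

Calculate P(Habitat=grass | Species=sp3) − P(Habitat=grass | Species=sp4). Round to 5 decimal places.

-0.05128

P(Species=sp3) = 0.08 + 0.10 + 0.08 + 0.09 + 0.04 = 0.39; P(Habitat=grass | Species=sp3) = 0.10/0.39 = 0.256410.
P(Species=sp4) = 0.06 + 0.08 + 0.06 + 0.05 + 0.01 = 0.26; P(Habitat=grass | Species=sp4) = 0.08/0.26 = 0.307692.
Difference = -0.05128.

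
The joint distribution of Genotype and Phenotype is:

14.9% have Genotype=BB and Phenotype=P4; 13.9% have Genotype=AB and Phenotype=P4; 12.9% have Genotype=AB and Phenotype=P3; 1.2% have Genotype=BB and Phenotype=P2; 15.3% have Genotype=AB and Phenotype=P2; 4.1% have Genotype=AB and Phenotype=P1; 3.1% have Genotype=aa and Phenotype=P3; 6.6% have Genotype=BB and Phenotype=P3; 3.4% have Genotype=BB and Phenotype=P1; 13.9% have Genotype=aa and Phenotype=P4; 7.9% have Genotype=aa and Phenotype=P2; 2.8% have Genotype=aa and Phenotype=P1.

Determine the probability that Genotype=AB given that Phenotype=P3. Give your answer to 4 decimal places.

0.5708

P(Phenotype=P3) = 0.031 + 0.129 + 0.066 = 0.226.
P(Genotype=AB | Phenotype=P3) = 0.129/0.226 = 0.5708.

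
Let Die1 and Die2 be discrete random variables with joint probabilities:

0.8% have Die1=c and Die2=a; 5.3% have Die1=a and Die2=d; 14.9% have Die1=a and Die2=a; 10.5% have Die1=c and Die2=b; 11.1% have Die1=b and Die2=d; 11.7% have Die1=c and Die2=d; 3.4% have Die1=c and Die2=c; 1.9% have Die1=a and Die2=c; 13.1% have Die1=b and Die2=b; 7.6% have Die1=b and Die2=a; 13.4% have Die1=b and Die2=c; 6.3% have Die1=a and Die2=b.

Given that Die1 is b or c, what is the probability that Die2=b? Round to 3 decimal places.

0.330

P(Die1=b) = 0.076 + 0.131 + 0.134 + 0.111 = 0.452.
P(Die1=c) = 0.008 + 0.105 + 0.034 + 0.117 = 0.264.
P(Die1 ∈ {b, c}) = 0.452 + 0.264 = 0.716; P(Die2=b, Die1 ∈ {b, c}) = 0.131 + 0.105 = 0.236.
P(Die2=b | Die1 ∈ {b, c}) = 0.236/0.716 = 0.330.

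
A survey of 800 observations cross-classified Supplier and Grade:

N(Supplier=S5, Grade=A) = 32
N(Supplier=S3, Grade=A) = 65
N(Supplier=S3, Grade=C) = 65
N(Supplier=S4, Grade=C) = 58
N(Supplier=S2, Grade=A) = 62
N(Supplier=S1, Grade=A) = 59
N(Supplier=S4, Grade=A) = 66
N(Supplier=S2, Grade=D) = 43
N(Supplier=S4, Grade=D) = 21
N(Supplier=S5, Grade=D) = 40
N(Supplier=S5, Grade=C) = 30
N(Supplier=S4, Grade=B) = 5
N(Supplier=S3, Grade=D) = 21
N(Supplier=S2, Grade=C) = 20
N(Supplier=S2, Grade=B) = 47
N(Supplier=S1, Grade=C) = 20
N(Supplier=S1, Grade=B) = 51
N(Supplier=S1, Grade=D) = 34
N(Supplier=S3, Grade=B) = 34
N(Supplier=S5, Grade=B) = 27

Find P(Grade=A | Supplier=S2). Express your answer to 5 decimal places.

Total with Supplier=S2: 62 + 47 + 20 + 43 = 172.
P(Grade=A | Supplier=S2) = 62/172 = 0.36047.

0.36047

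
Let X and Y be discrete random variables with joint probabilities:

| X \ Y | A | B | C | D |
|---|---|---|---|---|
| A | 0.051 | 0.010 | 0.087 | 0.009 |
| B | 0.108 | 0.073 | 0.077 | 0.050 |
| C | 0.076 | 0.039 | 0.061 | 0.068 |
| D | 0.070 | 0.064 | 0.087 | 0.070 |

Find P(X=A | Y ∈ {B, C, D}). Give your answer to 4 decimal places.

0.1525

P(Y=B) = 0.010 + 0.073 + 0.039 + 0.064 = 0.186.
P(Y=C) = 0.087 + 0.077 + 0.061 + 0.087 = 0.312.
P(Y=D) = 0.009 + 0.050 + 0.068 + 0.070 = 0.197.
P(Y ∈ {B, C, D}) = 0.186 + 0.312 + 0.197 = 0.695; P(X=A, Y ∈ {B, C, D}) = 0.010 + 0.087 + 0.009 = 0.106.
P(X=A | Y ∈ {B, C, D}) = 0.106/0.695 = 0.1525.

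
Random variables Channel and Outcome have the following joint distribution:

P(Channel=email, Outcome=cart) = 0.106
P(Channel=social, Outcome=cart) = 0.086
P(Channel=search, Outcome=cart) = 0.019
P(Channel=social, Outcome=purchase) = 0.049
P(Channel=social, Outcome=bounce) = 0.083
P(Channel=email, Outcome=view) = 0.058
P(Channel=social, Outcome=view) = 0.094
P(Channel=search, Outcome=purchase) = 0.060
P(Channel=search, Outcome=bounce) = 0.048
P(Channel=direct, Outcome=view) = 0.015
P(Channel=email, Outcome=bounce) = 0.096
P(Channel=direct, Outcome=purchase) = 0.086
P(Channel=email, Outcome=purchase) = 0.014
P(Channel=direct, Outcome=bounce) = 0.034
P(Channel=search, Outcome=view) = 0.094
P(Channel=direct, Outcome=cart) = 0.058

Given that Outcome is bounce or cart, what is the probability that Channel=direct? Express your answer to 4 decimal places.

0.1736

P(Outcome=bounce) = 0.096 + 0.048 + 0.083 + 0.034 = 0.261.
P(Outcome=cart) = 0.106 + 0.019 + 0.086 + 0.058 = 0.269.
P(Outcome ∈ {bounce, cart}) = 0.261 + 0.269 = 0.530; P(Channel=direct, Outcome ∈ {bounce, cart}) = 0.034 + 0.058 = 0.092.
P(Channel=direct | Outcome ∈ {bounce, cart}) = 0.092/0.530 = 0.1736.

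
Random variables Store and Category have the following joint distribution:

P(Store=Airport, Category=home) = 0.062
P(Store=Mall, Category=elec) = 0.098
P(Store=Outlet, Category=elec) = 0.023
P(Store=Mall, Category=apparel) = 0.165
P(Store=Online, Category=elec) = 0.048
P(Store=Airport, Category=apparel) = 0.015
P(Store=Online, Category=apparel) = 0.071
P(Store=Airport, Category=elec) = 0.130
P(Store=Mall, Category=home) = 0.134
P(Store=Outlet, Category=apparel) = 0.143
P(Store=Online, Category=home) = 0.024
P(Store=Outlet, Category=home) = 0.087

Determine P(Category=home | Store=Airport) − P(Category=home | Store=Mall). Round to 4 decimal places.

-0.0380

P(Store=Airport) = 0.015 + 0.130 + 0.062 = 0.207; P(Category=home | Store=Airport) = 0.062/0.207 = 0.29952.
P(Store=Mall) = 0.165 + 0.098 + 0.134 = 0.397; P(Category=home | Store=Mall) = 0.134/0.397 = 0.33753.
Difference = -0.0380.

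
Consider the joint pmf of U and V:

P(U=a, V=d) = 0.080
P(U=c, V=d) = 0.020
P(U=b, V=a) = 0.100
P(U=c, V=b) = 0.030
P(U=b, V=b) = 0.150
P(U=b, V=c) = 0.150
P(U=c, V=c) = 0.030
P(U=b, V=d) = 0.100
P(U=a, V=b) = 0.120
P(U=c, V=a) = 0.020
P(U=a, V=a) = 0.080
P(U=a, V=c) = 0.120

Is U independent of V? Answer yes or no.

yes

Every cell satisfies P(U,V) = P(U)·P(V). For instance P(U=a) = 0.400, P(V=d) = 0.200, and 0.400×0.200 = 0.080 matches the joint entry. So U and V are independent.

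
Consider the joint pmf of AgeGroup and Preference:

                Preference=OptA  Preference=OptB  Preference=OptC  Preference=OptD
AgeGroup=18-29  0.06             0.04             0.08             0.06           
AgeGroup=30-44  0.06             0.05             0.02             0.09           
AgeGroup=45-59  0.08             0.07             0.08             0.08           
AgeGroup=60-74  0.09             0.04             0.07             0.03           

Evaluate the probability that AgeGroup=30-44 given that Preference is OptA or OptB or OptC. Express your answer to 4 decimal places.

P(Preference=OptA) = 0.06 + 0.06 + 0.08 + 0.09 = 0.29.
P(Preference=OptB) = 0.04 + 0.05 + 0.07 + 0.04 = 0.20.
P(Preference=OptC) = 0.08 + 0.02 + 0.08 + 0.07 = 0.25.
P(Preference ∈ {OptA, OptB, OptC}) = 0.29 + 0.20 + 0.25 = 0.74; P(AgeGroup=30-44, Preference ∈ {OptA, OptB, OptC}) = 0.06 + 0.05 + 0.02 = 0.13.
P(AgeGroup=30-44 | Preference ∈ {OptA, OptB, OptC}) = 0.13/0.74 = 0.1757.

0.1757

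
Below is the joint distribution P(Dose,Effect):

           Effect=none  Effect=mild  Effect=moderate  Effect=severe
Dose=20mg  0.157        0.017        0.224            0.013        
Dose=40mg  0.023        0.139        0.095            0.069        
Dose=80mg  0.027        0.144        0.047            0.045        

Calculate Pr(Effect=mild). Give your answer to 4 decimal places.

P(Effect=mild) = 0.017 + 0.139 + 0.144 = 0.300.

0.3000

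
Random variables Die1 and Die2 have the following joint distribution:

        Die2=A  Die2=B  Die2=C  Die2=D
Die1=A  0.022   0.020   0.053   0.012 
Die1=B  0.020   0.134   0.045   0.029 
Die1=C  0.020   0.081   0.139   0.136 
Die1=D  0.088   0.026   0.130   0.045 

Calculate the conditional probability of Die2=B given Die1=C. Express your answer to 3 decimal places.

0.215

P(Die1=C) = 0.020 + 0.081 + 0.139 + 0.136 = 0.376.
P(Die2=B | Die1=C) = 0.081/0.376 = 0.215.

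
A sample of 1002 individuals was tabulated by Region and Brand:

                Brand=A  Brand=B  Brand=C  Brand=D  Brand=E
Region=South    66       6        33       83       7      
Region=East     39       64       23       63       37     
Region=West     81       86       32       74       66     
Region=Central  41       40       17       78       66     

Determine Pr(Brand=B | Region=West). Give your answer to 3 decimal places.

0.254

Total with Region=West: 81 + 86 + 32 + 74 + 66 = 339.
P(Brand=B | Region=West) = 86/339 = 0.254.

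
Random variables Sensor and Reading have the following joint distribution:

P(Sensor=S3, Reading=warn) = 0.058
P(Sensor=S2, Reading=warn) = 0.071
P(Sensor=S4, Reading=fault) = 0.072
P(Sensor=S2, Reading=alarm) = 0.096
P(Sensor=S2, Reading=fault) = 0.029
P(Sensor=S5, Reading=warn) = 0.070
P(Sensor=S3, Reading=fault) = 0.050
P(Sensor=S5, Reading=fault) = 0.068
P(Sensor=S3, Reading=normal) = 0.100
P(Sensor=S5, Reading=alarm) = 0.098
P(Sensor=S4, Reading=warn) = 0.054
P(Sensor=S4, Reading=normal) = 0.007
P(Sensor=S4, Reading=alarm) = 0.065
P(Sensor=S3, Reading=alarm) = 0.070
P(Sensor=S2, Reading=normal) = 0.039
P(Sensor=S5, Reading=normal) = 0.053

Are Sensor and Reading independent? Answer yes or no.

P(Sensor=S3) = 0.278 and P(Reading=normal) = 0.199, so their product is 0.05532, but P(Sensor=S3, Reading=normal) = 0.100. Since these differ, Sensor and Reading are not independent.

no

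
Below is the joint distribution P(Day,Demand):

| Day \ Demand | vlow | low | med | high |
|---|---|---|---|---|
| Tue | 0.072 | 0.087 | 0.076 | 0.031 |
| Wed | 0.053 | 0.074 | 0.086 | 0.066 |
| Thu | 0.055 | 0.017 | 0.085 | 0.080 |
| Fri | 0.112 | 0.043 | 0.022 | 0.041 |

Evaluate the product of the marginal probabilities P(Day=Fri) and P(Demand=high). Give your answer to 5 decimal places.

P(Day=Fri) = 0.112 + 0.043 + 0.022 + 0.041 = 0.218.
P(Demand=high) = 0.031 + 0.066 + 0.080 + 0.041 = 0.218.
Product: 0.218 × 0.218 = 0.04752.

0.04752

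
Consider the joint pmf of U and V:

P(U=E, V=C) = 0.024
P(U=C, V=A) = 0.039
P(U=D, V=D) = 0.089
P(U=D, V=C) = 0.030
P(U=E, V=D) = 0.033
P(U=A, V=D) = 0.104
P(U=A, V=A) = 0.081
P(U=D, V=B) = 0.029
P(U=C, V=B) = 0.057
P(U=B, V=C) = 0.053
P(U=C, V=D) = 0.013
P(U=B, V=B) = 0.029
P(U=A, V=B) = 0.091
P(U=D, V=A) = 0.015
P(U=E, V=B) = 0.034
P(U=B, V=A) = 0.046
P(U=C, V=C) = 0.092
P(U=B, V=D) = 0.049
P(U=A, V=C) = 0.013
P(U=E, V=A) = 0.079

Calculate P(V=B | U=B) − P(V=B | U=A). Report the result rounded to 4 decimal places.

-0.1510

P(U=B) = 0.046 + 0.029 + 0.053 + 0.049 = 0.177; P(V=B | U=B) = 0.029/0.177 = 0.16384.
P(U=A) = 0.081 + 0.091 + 0.013 + 0.104 = 0.289; P(V=B | U=A) = 0.091/0.289 = 0.31488.
Difference = -0.1510.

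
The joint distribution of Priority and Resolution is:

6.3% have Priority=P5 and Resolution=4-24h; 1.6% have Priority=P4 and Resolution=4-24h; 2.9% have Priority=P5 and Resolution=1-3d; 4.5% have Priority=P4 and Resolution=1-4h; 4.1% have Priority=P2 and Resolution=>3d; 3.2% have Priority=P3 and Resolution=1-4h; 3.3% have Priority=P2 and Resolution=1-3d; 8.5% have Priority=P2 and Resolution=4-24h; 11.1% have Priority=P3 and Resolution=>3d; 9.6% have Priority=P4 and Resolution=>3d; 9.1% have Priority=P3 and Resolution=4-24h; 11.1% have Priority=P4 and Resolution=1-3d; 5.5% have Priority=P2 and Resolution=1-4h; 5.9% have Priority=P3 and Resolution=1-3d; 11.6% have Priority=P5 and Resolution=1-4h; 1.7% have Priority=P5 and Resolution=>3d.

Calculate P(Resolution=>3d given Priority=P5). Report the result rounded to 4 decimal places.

P(Priority=P5) = 0.116 + 0.063 + 0.029 + 0.017 = 0.225.
P(Resolution=>3d | Priority=P5) = 0.017/0.225 = 0.0756.

0.0756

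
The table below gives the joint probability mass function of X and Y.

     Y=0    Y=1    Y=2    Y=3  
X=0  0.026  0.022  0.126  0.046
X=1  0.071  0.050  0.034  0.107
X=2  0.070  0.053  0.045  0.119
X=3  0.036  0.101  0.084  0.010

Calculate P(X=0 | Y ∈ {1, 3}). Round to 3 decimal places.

0.134

P(Y=1) = 0.022 + 0.050 + 0.053 + 0.101 = 0.226.
P(Y=3) = 0.046 + 0.107 + 0.119 + 0.010 = 0.282.
P(Y ∈ {1, 3}) = 0.226 + 0.282 = 0.508; P(X=0, Y ∈ {1, 3}) = 0.022 + 0.046 = 0.068.
P(X=0 | Y ∈ {1, 3}) = 0.068/0.508 = 0.134.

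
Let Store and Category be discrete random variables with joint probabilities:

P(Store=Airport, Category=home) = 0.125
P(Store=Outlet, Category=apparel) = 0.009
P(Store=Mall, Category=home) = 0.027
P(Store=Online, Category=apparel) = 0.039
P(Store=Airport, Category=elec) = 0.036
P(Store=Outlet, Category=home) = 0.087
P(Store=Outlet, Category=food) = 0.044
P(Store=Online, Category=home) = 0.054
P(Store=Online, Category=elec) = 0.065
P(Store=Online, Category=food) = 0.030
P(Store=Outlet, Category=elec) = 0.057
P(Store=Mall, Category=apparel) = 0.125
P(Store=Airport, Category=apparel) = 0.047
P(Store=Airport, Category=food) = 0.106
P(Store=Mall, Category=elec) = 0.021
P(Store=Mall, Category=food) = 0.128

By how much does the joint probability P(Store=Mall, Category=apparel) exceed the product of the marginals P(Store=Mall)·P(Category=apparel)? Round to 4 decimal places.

0.0588

P(Store=Mall) = 0.128 + 0.125 + 0.021 + 0.027 = 0.301.
P(Category=apparel) = 0.125 + 0.047 + 0.009 + 0.039 = 0.220.
P(Store=Mall, Category=apparel) − P(Store=Mall)P(Category=apparel) = 0.125 − 0.301×0.220 = 0.0588.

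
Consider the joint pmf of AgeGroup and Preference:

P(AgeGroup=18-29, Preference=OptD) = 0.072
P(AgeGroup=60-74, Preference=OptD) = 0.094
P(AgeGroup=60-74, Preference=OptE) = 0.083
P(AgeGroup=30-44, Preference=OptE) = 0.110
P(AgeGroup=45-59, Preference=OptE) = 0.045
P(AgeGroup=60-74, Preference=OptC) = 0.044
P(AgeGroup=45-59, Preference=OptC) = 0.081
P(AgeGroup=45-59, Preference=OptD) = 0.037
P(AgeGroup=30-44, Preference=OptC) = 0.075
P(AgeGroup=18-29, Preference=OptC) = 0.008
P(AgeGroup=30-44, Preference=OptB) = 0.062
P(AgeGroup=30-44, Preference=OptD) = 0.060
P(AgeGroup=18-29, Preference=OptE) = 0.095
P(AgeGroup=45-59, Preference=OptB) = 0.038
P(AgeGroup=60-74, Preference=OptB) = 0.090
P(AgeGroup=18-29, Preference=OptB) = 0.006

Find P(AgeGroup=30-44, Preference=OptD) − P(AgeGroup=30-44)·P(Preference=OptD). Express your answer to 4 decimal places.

-0.0207

P(AgeGroup=30-44) = 0.062 + 0.075 + 0.060 + 0.110 = 0.307.
P(Preference=OptD) = 0.072 + 0.060 + 0.037 + 0.094 = 0.263.
P(AgeGroup=30-44, Preference=OptD) − P(AgeGroup=30-44)P(Preference=OptD) = 0.060 − 0.307×0.263 = -0.0207.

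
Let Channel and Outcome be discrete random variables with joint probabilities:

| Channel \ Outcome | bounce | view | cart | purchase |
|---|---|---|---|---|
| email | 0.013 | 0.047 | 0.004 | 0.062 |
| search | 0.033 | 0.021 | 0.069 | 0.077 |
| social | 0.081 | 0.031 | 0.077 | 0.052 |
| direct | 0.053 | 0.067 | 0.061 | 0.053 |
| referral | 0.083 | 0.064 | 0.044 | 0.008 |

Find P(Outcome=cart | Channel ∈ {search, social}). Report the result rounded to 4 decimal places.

P(Channel=search) = 0.033 + 0.021 + 0.069 + 0.077 = 0.200.
P(Channel=social) = 0.081 + 0.031 + 0.077 + 0.052 = 0.241.
P(Channel ∈ {search, social}) = 0.200 + 0.241 = 0.441; P(Outcome=cart, Channel ∈ {search, social}) = 0.069 + 0.077 = 0.146.
P(Outcome=cart | Channel ∈ {search, social}) = 0.146/0.441 = 0.3311.

0.3311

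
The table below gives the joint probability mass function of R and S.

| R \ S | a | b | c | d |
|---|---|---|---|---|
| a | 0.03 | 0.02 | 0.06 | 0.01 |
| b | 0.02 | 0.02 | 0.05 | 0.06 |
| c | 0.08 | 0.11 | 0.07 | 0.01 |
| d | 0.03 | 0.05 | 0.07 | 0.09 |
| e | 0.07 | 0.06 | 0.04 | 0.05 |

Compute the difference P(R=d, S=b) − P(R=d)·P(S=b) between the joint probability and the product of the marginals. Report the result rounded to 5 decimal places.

P(R=d) = 0.03 + 0.05 + 0.07 + 0.09 = 0.24.
P(S=b) = 0.02 + 0.02 + 0.11 + 0.05 + 0.06 = 0.26.
P(R=d, S=b) − P(R=d)P(S=b) = 0.05 − 0.24×0.26 = -0.01240.

-0.01240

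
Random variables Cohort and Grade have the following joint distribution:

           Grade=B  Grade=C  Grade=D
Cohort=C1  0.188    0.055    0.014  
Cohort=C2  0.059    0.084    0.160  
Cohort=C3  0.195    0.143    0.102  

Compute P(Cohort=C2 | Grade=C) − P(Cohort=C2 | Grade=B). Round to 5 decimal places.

P(Grade=C) = 0.055 + 0.084 + 0.143 = 0.282; P(Cohort=C2 | Grade=C) = 0.084/0.282 = 0.297872.
P(Grade=B) = 0.188 + 0.059 + 0.195 = 0.442; P(Cohort=C2 | Grade=B) = 0.059/0.442 = 0.133484.
Difference = 0.16439.

0.16439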